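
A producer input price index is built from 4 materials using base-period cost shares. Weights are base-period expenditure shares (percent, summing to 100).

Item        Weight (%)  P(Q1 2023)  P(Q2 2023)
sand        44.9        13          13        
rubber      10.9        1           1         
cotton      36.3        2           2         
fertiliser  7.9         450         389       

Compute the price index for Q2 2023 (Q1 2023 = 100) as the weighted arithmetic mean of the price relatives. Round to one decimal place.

sand: 44.9 × (13/13) = 44.9 × 1.000000 = 44.9000
rubber: 10.9 × (1/1) = 10.9 × 1.000000 = 10.9000
cotton: 36.3 × (2/2) = 36.3 × 1.000000 = 36.3000
fertiliser: 7.9 × (389/450) = 7.9 × 0.864444 = 6.8291
Index = Σ wᵢ·(p₁ᵢ/p₀ᵢ) = 44.9000 + 10.9000 + 36.3000 + 6.8291 = 98.9291

98.9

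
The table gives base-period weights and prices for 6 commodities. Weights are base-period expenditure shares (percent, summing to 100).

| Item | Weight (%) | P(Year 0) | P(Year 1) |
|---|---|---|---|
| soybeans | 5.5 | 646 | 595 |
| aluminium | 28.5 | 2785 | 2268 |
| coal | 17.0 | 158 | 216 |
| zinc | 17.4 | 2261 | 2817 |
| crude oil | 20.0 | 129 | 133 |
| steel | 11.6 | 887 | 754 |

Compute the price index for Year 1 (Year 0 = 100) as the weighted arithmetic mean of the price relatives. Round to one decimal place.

soybeans: 5.5 × (595/646) = 5.5 × 0.921053 = 5.0658
aluminium: 28.5 × (2268/2785) = 28.5 × 0.814363 = 23.2093
coal: 17.0 × (216/158) = 17.0 × 1.367089 = 23.2405
zinc: 17.4 × (2817/2261) = 17.4 × 1.245909 = 21.6788
crude oil: 20.0 × (133/129) = 20.0 × 1.031008 = 20.6202
steel: 11.6 × (754/887) = 11.6 × 0.850056 = 9.8607
Index = Σ wᵢ·(p₁ᵢ/p₀ᵢ) = 5.0658 + 23.2093 + 23.2405 + 21.6788 + 20.6202 + 9.8607 = 103.6753

103.7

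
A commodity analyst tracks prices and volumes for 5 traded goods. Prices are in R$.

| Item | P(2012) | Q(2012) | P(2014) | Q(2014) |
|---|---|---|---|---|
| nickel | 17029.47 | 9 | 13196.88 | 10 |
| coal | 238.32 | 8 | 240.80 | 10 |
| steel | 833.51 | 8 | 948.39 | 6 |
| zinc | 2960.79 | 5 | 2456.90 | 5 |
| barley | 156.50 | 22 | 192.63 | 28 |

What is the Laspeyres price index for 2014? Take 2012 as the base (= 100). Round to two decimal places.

80.41

Laspeyres price index uses base-period quantities as weights.
ΣP(2014)·Q(2012) = 13196.88×9 + 240.80×8 + 948.39×8 + 2456.90×5 + 192.63×22 = 118771.92 + 1926.4 + 7587.12 + 12284.5 + 4237.86 = 144807.8
ΣP(2012)·Q(2012) = 17029.47×9 + 238.32×8 + 833.51×8 + 2960.79×5 + 156.50×22 = 153265.23 + 1906.56 + 6668.08 + 14803.95 + 3443 = 180086.82
Index = 144807.8 / 180086.82 × 100 = 80.4100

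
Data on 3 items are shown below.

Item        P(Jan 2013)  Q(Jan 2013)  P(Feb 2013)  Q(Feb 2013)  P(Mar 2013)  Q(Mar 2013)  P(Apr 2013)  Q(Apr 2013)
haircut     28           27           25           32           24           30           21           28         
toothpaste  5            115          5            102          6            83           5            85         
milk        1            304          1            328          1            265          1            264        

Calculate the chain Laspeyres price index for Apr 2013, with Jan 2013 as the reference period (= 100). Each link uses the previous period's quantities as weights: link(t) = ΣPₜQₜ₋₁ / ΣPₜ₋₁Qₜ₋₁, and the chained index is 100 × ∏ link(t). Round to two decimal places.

87.55

Link Jan 2013→Feb 2013:
ΣP(Feb 2013)Q(Jan 2013) = 25×27 + 5×115 + 1×304 = 675 + 575 + 304 = 1554
ΣP(Jan 2013)Q(Jan 2013) = 28×27 + 5×115 + 1×304 = 756 + 575 + 304 = 1635
link = 1554/1635 = 0.950459
Link Feb 2013→Mar 2013:
ΣP(Mar 2013)Q(Feb 2013) = 24×32 + 6×102 + 1×328 = 768 + 612 + 328 = 1708
ΣP(Feb 2013)Q(Feb 2013) = 25×32 + 5×102 + 1×328 = 800 + 510 + 328 = 1638
link = 1708/1638 = 1.042735
Link Mar 2013→Apr 2013:
ΣP(Apr 2013)Q(Mar 2013) = 21×30 + 5×83 + 1×265 = 630 + 415 + 265 = 1310
ΣP(Mar 2013)Q(Mar 2013) = 24×30 + 6×83 + 1×265 = 720 + 498 + 265 = 1483
link = 1310/1483 = 0.883345
Chained index = 100 × 0.950459 × 1.042735 × 0.883345 = 87.5462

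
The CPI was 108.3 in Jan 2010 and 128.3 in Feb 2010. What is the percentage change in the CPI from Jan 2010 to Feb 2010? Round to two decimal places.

18.47%

Change = (128.3 − 108.3) / 108.3 × 100
       = 20.0 / 108.3 × 100 = 18.4672%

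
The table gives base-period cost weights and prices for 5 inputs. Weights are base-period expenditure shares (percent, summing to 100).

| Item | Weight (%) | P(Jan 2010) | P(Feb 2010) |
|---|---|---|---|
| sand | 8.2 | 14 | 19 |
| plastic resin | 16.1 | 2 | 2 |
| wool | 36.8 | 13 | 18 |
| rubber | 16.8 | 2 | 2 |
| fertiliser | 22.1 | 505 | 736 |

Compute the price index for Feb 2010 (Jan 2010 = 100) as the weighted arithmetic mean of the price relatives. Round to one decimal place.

127.2

sand: 8.2 × (19/14) = 8.2 × 1.357143 = 11.1286
plastic resin: 16.1 × (2/2) = 16.1 × 1.000000 = 16.1000
wool: 36.8 × (18/13) = 36.8 × 1.384615 = 50.9538
rubber: 16.8 × (2/2) = 16.8 × 1.000000 = 16.8000
fertiliser: 22.1 × (736/505) = 22.1 × 1.457426 = 32.2091
Index = Σ wᵢ·(p₁ᵢ/p₀ᵢ) = 11.1286 + 16.1000 + 50.9538 + 16.8000 + 32.2091 = 127.1915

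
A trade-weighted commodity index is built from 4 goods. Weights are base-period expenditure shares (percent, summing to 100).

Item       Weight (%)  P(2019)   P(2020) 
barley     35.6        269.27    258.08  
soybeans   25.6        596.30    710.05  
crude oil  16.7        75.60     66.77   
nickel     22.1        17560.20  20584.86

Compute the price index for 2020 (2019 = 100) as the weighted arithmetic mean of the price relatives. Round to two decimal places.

barley: 35.6 × (258.08/269.27) = 35.6 × 0.958443 = 34.1206
soybeans: 25.6 × (710.05/596.30) = 25.6 × 1.190760 = 30.4834
crude oil: 16.7 × (66.77/75.60) = 16.7 × 0.883201 = 14.7495
nickel: 22.1 × (20584.86/17560.20) = 22.1 × 1.172245 = 25.9066
Index = Σ wᵢ·(p₁ᵢ/p₀ᵢ) = 34.1206 + 30.4834 + 14.7495 + 25.9066 = 105.2601

105.26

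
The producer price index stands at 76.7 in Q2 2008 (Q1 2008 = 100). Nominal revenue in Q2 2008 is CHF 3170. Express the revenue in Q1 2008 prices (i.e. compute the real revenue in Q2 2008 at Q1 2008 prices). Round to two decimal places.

Real = Nominal ÷ (Index/100) = 3170 ÷ (76.7/100)
     = 3170 ÷ 0.767 = 4132.9857

4132.99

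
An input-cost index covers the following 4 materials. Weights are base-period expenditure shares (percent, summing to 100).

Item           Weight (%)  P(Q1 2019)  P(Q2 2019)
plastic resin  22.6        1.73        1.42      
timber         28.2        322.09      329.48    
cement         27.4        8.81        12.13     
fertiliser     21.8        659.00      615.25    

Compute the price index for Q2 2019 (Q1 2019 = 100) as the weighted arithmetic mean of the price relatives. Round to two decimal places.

plastic resin: 22.6 × (1.42/1.73) = 22.6 × 0.820809 = 18.5503
timber: 28.2 × (329.48/322.09) = 28.2 × 1.022944 = 28.8470
cement: 27.4 × (12.13/8.81) = 27.4 × 1.376844 = 37.7255
fertiliser: 21.8 × (615.25/659.00) = 21.8 × 0.933612 = 20.3527
Index = Σ wᵢ·(p₁ᵢ/p₀ᵢ) = 18.5503 + 28.8470 + 37.7255 + 20.3527 = 105.4756

105.48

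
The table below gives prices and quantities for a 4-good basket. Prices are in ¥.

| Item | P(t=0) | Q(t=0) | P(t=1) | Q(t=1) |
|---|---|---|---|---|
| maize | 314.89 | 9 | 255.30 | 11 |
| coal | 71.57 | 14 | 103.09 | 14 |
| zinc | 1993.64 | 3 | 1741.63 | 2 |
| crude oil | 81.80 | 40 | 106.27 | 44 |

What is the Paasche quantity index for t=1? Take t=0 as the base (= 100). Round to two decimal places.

93.90

Paasche quantity index uses current-period prices as weights.
ΣP(t=1)·Q(t=1) = 255.30×11 + 103.09×14 + 1741.63×2 + 106.27×44 = 2808.3 + 1443.26 + 3483.26 + 4675.88 = 12410.7
ΣP(t=1)·Q(t=0) = 255.30×9 + 103.09×14 + 1741.63×3 + 106.27×40 = 2297.7 + 1443.26 + 5224.89 + 4250.8 = 13216.65
Index = 12410.7 / 13216.65 × 100 = 93.9020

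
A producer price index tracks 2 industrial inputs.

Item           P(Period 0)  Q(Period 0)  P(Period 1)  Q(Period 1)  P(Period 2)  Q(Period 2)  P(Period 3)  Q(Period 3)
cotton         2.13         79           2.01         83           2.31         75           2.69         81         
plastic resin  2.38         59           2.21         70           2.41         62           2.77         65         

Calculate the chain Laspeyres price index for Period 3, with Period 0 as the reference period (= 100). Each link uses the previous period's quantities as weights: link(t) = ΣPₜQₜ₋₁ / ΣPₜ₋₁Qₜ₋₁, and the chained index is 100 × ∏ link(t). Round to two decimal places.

Link Period 0→Period 1:
ΣP(Period 1)Q(Period 0) = 2.01×79 + 2.21×59 = 158.79 + 130.39 = 289.18
ΣP(Period 0)Q(Period 0) = 2.13×79 + 2.38×59 = 168.27 + 140.42 = 308.69
link = 289.18/308.69 = 0.936797
Link Period 1→Period 2:
ΣP(Period 2)Q(Period 1) = 2.31×83 + 2.41×70 = 191.73 + 168.7 = 360.43
ΣP(Period 1)Q(Period 1) = 2.01×83 + 2.21×70 = 166.83 + 154.7 = 321.53
link = 360.43/321.53 = 1.120984
Link Period 2→Period 3:
ΣP(Period 3)Q(Period 2) = 2.69×75 + 2.77×62 = 201.75 + 171.74 = 373.49
ΣP(Period 2)Q(Period 2) = 2.31×75 + 2.41×62 = 173.25 + 149.42 = 322.67
link = 373.49/322.67 = 1.157498
Chained index = 100 × 0.936797 × 1.120984 × 1.157498 = 121.5530

121.55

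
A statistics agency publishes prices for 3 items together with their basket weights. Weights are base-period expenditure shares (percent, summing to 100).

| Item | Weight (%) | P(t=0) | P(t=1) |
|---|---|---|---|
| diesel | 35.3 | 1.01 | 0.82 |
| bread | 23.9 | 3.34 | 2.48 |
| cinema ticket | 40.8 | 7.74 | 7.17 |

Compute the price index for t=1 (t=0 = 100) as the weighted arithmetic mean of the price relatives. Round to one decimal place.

diesel: 35.3 × (0.82/1.01) = 35.3 × 0.811881 = 28.6594
bread: 23.9 × (2.48/3.34) = 23.9 × 0.742515 = 17.7461
cinema ticket: 40.8 × (7.17/7.74) = 40.8 × 0.926357 = 37.7953
Index = Σ wᵢ·(p₁ᵢ/p₀ᵢ) = 28.6594 + 17.7461 + 37.7953 = 84.2009

84.2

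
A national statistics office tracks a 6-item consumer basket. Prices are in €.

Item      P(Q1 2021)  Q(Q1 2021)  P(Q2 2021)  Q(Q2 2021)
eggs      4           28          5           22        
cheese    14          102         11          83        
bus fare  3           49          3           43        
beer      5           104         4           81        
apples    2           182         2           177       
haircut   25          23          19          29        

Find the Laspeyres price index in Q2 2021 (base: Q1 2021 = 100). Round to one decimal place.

Laspeyres price index uses base-period quantities as weights.
ΣP(Q2 2021)·Q(Q1 2021) = 5×28 + 11×102 + 3×49 + 4×104 + 2×182 + 19×23 = 140 + 1122 + 147 + 416 + 364 + 437 = 2626
ΣP(Q1 2021)·Q(Q1 2021) = 4×28 + 14×102 + 3×49 + 5×104 + 2×182 + 25×23 = 112 + 1428 + 147 + 520 + 364 + 575 = 3146
Index = 2626 / 3146 × 100 = 83.4711

83.5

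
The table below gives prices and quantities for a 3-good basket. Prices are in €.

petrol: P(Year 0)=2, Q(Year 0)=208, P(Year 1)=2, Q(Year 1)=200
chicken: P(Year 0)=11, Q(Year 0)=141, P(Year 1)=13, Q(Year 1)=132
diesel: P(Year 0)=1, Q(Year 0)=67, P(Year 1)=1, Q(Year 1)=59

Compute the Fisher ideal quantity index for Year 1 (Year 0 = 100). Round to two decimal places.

Laspeyres component (base-period weights):
ΣP(Year 0)Q(Year 1) = 2×200 + 11×132 + 1×59 = 400 + 1452 + 59 = 1911
ΣP(Year 0)Q(Year 0) = 2×208 + 11×141 + 1×67 = 416 + 1551 + 67 = 2034
L = 1911 / 2034 × 100 = 93.9528
Paasche component (current-period weights):
ΣP(Year 1)Q(Year 1) = 2×200 + 13×132 + 1×59 = 400 + 1716 + 59 = 2175
ΣP(Year 1)Q(Year 0) = 2×208 + 13×141 + 1×67 = 416 + 1833 + 67 = 2316
P = 2175 / 2316 × 100 = 93.9119
Fisher = √(L × P) = √(93.9528 × 93.9119) = 93.9324

93.93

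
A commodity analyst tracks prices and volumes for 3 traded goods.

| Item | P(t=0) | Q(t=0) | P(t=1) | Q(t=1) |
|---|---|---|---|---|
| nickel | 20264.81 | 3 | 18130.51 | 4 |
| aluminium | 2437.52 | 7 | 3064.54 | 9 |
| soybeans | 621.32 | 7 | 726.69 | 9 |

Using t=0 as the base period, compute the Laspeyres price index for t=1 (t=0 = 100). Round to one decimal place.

Laspeyres price index uses base-period quantities as weights.
ΣP(t=1)·Q(t=0) = 18130.51×3 + 3064.54×7 + 726.69×7 = 54391.53 + 21451.78 + 5086.83 = 80930.14
ΣP(t=0)·Q(t=0) = 20264.81×3 + 2437.52×7 + 621.32×7 = 60794.43 + 17062.64 + 4349.24 = 82206.31
Index = 80930.14 / 82206.31 × 100 = 98.4476

98.4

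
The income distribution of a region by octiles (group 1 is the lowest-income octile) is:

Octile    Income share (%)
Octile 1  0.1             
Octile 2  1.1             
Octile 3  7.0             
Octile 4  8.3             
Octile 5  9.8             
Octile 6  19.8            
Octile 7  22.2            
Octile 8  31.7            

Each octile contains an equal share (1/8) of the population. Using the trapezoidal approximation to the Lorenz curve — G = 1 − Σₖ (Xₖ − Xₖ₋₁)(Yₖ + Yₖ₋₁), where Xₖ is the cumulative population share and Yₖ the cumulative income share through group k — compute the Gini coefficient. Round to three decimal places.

Cumulative income shares Yₖ: 0.0010, 0.0120, 0.0820, 0.1650, 0.2630, 0.4610, 0.6830, 1.0000
Σ (Xₖ−Xₖ₋₁)(Yₖ+Yₖ₋₁) = (1/8)(0.0010+0.0000) + (1/8)(0.0120+0.0010) + (1/8)(0.0820+0.0120) + (1/8)(0.1650+0.0820) + (1/8)(0.2630+0.1650) + (1/8)(0.4610+0.2630) + (1/8)(0.6830+0.4610) + (1/8)(1.0000+0.6830)
  = 0.0001 + 0.0016 + 0.0118 + 0.0309 + 0.0535 + 0.0905 + 0.1430 + 0.2104 = 0.5418
G = 1 − 0.5418 = 0.4582

0.458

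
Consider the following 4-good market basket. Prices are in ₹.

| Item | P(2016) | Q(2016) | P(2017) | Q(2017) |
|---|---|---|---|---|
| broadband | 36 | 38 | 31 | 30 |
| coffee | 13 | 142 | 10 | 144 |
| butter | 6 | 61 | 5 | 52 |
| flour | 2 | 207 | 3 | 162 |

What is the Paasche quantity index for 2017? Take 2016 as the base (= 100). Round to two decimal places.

88.42

Paasche quantity index uses current-period prices as weights.
ΣP(2017)·Q(2017) = 31×30 + 10×144 + 5×52 + 3×162 = 930 + 1440 + 260 + 486 = 3116
ΣP(2017)·Q(2016) = 31×38 + 10×142 + 5×61 + 3×207 = 1178 + 1420 + 305 + 621 = 3524
Index = 3116 / 3524 × 100 = 88.4222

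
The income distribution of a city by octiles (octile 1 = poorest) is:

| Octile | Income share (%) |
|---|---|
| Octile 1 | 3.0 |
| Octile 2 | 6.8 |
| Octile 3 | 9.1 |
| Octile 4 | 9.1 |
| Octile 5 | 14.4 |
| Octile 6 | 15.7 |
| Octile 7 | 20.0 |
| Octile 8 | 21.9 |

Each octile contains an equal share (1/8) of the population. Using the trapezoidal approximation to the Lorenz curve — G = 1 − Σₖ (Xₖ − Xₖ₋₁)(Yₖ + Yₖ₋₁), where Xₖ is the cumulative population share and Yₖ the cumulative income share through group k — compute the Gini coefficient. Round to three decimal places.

0.279

Cumulative income shares Yₖ: 0.0300, 0.0980, 0.1890, 0.2800, 0.4240, 0.5810, 0.7810, 1.0000
Σ (Xₖ−Xₖ₋₁)(Yₖ+Yₖ₋₁) = (1/8)(0.0300+0.0000) + (1/8)(0.0980+0.0300) + (1/8)(0.1890+0.0980) + (1/8)(0.2800+0.1890) + (1/8)(0.4240+0.2800) + (1/8)(0.5810+0.4240) + (1/8)(0.7810+0.5810) + (1/8)(1.0000+0.7810)
  = 0.0037 + 0.0160 + 0.0359 + 0.0586 + 0.0880 + 0.1256 + 0.1703 + 0.2226 = 0.7208
G = 1 − 0.7208 = 0.2792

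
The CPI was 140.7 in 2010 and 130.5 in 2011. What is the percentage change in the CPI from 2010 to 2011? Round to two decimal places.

Change = (130.5 − 140.7) / 140.7 × 100
       = -10.2 / 140.7 × 100 = -7.2495%

-7.25%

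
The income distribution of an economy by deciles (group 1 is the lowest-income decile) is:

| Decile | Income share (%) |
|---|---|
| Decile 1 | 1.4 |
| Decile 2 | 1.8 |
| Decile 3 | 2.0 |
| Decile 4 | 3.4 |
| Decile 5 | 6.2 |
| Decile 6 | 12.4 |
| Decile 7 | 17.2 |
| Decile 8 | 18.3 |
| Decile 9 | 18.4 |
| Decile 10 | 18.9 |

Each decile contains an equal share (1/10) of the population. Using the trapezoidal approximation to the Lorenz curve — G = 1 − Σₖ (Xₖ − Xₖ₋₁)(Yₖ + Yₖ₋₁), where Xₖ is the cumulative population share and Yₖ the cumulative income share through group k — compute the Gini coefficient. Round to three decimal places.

Cumulative income shares Yₖ: 0.0140, 0.0320, 0.0520, 0.0860, 0.1480, 0.2720, 0.4440, 0.6270, 0.8110, 1.0000
Σ (Xₖ−Xₖ₋₁)(Yₖ+Yₖ₋₁) = (1/10)(0.0140+0.0000) + (1/10)(0.0320+0.0140) + (1/10)(0.0520+0.0320) + (1/10)(0.0860+0.0520) + (1/10)(0.1480+0.0860) + (1/10)(0.2720+0.1480) + (1/10)(0.4440+0.2720) + (1/10)(0.6270+0.4440) + (1/10)(0.8110+0.6270) + (1/10)(1.0000+0.8110)
  = 0.0014 + 0.0046 + 0.0084 + 0.0138 + 0.0234 + 0.0420 + 0.0716 + 0.1071 + 0.1438 + 0.1811 = 0.5972
G = 1 − 0.5972 = 0.4028

0.403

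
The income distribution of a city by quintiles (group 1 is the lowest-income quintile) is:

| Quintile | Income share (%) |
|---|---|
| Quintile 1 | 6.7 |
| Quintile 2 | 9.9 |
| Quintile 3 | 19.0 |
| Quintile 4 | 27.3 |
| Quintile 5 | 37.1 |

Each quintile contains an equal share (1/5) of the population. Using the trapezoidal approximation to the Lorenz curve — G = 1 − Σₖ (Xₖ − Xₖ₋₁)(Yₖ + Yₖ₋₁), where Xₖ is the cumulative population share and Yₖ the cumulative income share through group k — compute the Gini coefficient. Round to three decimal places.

0.313

Cumulative income shares Yₖ: 0.0670, 0.1660, 0.3560, 0.6290, 1.0000
Σ (Xₖ−Xₖ₋₁)(Yₖ+Yₖ₋₁) = (1/5)(0.0670+0.0000) + (1/5)(0.1660+0.0670) + (1/5)(0.3560+0.1660) + (1/5)(0.6290+0.3560) + (1/5)(1.0000+0.6290)
  = 0.0134 + 0.0466 + 0.1044 + 0.1970 + 0.3258 = 0.6872
G = 1 − 0.6872 = 0.3128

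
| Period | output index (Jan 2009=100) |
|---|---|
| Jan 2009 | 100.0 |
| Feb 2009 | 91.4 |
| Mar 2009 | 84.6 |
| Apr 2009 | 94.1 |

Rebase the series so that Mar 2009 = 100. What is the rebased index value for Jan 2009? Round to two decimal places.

118.20

Rebased(Jan 2009) = 100.0 / 84.6 × 100 = 118.2033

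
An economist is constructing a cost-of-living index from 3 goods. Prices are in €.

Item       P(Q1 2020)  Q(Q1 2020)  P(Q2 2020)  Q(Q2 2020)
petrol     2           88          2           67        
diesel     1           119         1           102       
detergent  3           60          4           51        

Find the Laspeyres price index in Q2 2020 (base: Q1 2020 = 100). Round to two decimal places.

Laspeyres price index uses base-period quantities as weights.
ΣP(Q2 2020)·Q(Q1 2020) = 2×88 + 1×119 + 4×60 = 176 + 119 + 240 = 535
ΣP(Q1 2020)·Q(Q1 2020) = 2×88 + 1×119 + 3×60 = 176 + 119 + 180 = 475
Index = 535 / 475 × 100 = 112.6316

112.63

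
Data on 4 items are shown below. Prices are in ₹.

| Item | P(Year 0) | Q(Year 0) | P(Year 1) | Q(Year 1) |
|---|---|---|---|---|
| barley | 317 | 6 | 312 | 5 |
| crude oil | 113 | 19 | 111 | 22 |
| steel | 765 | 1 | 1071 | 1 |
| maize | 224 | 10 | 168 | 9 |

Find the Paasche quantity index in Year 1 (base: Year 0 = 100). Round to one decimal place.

Paasche quantity index uses current-period prices as weights.
ΣP(Year 1)·Q(Year 1) = 312×5 + 111×22 + 1071×1 + 168×9 = 1560 + 2442 + 1071 + 1512 = 6585
ΣP(Year 1)·Q(Year 0) = 312×6 + 111×19 + 1071×1 + 168×10 = 1872 + 2109 + 1071 + 1680 = 6732
Index = 6585 / 6732 × 100 = 97.8164

97.8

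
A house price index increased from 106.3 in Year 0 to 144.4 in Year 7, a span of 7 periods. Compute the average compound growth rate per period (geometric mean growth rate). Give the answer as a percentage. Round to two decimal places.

Growth factor = (144.4/106.3)^(1/7) = (1.358420)^(1/7) = 1.044732
Growth rate = 1.044732 − 1 = 0.044732 = 4.4732%

4.47%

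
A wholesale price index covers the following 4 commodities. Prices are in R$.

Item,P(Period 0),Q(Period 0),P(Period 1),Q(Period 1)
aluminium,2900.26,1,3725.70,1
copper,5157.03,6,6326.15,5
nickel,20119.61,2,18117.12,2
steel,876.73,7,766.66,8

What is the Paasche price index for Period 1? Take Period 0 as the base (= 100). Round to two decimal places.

Paasche price index uses current-period quantities as weights.
ΣP(Period 1)·Q(Period 1) = 3725.70×1 + 6326.15×5 + 18117.12×2 + 766.66×8 = 3725.7 + 31630.75 + 36234.24 + 6133.28 = 77723.97
ΣP(Period 0)·Q(Period 1) = 2900.26×1 + 5157.03×5 + 20119.61×2 + 876.73×8 = 2900.26 + 25785.15 + 40239.22 + 7013.84 = 75938.47
Index = 77723.97 / 75938.47 × 100 = 102.3512

102.35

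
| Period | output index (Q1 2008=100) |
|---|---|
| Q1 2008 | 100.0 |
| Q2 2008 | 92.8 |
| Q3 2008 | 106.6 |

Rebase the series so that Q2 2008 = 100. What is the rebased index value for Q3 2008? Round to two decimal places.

Rebased(Q3 2008) = 106.6 / 92.8 × 100 = 114.8707

114.87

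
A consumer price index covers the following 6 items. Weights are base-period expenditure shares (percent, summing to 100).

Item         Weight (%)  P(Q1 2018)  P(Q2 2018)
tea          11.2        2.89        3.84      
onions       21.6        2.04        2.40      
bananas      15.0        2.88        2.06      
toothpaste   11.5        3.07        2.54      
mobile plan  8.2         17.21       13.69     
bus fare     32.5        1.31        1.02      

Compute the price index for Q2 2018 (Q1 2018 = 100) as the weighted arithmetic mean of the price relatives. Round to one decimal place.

tea: 11.2 × (3.84/2.89) = 11.2 × 1.328720 = 14.8817
onions: 21.6 × (2.40/2.04) = 21.6 × 1.176471 = 25.4118
bananas: 15.0 × (2.06/2.88) = 15.0 × 0.715278 = 10.7292
toothpaste: 11.5 × (2.54/3.07) = 11.5 × 0.827362 = 9.5147
mobile plan: 8.2 × (13.69/17.21) = 8.2 × 0.795468 = 6.5228
bus fare: 32.5 × (1.02/1.31) = 32.5 × 0.778626 = 25.3053
Index = Σ wᵢ·(p₁ᵢ/p₀ᵢ) = 14.8817 + 25.4118 + 10.7292 + 9.5147 + 6.5228 + 25.3053 = 92.3654

92.4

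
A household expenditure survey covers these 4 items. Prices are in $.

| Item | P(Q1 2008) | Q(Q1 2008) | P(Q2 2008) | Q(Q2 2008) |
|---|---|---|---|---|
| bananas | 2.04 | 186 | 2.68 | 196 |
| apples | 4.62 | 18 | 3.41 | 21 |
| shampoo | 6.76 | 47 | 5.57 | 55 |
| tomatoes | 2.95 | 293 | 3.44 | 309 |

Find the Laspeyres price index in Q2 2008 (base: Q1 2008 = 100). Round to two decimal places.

Laspeyres price index uses base-period quantities as weights.
ΣP(Q2 2008)·Q(Q1 2008) = 2.68×186 + 3.41×18 + 5.57×47 + 3.44×293 = 498.48 + 61.38 + 261.79 + 1007.92 = 1829.57
ΣP(Q1 2008)·Q(Q1 2008) = 2.04×186 + 4.62×18 + 6.76×47 + 2.95×293 = 379.44 + 83.16 + 317.72 + 864.35 = 1644.67
Index = 1829.57 / 1644.67 × 100 = 111.2424

111.24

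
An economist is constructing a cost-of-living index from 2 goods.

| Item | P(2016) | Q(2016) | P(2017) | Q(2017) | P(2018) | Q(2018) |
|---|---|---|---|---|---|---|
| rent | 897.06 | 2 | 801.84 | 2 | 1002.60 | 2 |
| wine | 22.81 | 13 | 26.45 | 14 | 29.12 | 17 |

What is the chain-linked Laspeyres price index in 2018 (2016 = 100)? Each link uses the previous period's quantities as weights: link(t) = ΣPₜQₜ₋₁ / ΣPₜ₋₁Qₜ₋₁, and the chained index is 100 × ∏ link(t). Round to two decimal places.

Link 2016→2017:
ΣP(2017)Q(2016) = 801.84×2 + 26.45×13 = 1603.68 + 343.85 = 1947.53
ΣP(2016)Q(2016) = 897.06×2 + 22.81×13 = 1794.12 + 296.53 = 2090.65
link = 1947.53/2090.65 = 0.931543
Link 2017→2018:
ΣP(2018)Q(2017) = 1002.60×2 + 29.12×14 = 2005.2 + 407.68 = 2412.88
ΣP(2017)Q(2017) = 801.84×2 + 26.45×14 = 1603.68 + 370.3 = 1973.98
link = 2412.88/1973.98 = 1.222343
Chained index = 100 × 0.931543 × 1.222343 = 113.8665

113.87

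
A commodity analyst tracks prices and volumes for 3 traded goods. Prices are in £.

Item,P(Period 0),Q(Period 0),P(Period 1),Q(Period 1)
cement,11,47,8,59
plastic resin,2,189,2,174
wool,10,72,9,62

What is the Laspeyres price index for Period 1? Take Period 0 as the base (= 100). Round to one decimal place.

Laspeyres price index uses base-period quantities as weights.
ΣP(Period 1)·Q(Period 0) = 8×47 + 2×189 + 9×72 = 376 + 378 + 648 = 1402
ΣP(Period 0)·Q(Period 0) = 11×47 + 2×189 + 10×72 = 517 + 378 + 720 = 1615
Index = 1402 / 1615 × 100 = 86.8111

86.8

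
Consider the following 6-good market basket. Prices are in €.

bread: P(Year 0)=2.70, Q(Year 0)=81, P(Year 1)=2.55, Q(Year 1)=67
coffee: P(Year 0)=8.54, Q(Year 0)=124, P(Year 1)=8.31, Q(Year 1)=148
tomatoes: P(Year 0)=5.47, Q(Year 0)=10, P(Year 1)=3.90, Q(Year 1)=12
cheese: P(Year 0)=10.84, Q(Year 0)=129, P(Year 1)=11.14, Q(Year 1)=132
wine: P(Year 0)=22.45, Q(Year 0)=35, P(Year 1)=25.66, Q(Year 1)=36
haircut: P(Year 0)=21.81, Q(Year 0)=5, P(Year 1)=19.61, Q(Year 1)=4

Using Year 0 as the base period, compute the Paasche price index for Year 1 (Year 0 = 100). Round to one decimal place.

Paasche price index uses current-period quantities as weights.
ΣP(Year 1)·Q(Year 1) = 2.55×67 + 8.31×148 + 3.90×12 + 11.14×132 + 25.66×36 + 19.61×4 = 170.85 + 1229.88 + 46.8 + 1470.48 + 923.76 + 78.44 = 3920.21
ΣP(Year 0)·Q(Year 1) = 2.70×67 + 8.54×148 + 5.47×12 + 10.84×132 + 22.45×36 + 21.81×4 = 180.9 + 1263.92 + 65.64 + 1430.88 + 808.2 + 87.24 = 3836.78
Index = 3920.21 / 3836.78 × 100 = 102.1745

102.2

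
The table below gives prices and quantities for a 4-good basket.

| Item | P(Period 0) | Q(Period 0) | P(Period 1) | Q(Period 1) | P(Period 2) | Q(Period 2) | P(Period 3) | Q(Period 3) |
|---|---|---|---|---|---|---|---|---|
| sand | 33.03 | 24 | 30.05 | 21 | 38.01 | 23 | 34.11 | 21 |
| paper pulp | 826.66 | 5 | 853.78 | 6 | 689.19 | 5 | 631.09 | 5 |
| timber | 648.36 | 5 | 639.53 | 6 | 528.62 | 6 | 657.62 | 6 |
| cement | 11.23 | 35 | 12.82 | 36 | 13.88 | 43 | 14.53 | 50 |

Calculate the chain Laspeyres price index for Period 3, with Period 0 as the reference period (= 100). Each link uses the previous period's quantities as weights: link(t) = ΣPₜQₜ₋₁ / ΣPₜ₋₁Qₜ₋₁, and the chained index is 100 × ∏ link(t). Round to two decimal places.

90.86

Link Period 0→Period 1:
ΣP(Period 1)Q(Period 0) = 30.05×24 + 853.78×5 + 639.53×5 + 12.82×35 = 721.2 + 4268.9 + 3197.65 + 448.7 = 8636.45
ΣP(Period 0)Q(Period 0) = 33.03×24 + 826.66×5 + 648.36×5 + 11.23×35 = 792.72 + 4133.3 + 3241.8 + 393.05 = 8560.87
link = 8636.45/8560.87 = 1.008829
Link Period 1→Period 2:
ΣP(Period 2)Q(Period 1) = 38.01×21 + 689.19×6 + 528.62×6 + 13.88×36 = 798.21 + 4135.14 + 3171.72 + 499.68 = 8604.75
ΣP(Period 1)Q(Period 1) = 30.05×21 + 853.78×6 + 639.53×6 + 12.82×36 = 631.05 + 5122.68 + 3837.18 + 461.52 = 10052.43
link = 8604.75/10052.43 = 0.855987
Link Period 2→Period 3:
ΣP(Period 3)Q(Period 2) = 34.11×23 + 631.09×5 + 657.62×6 + 14.53×43 = 784.53 + 3155.45 + 3945.72 + 624.79 = 8510.49
ΣP(Period 2)Q(Period 2) = 38.01×23 + 689.19×5 + 528.62×6 + 13.88×43 = 874.23 + 3445.95 + 3171.72 + 596.84 = 8088.74
link = 8510.49/8088.74 = 1.052140
Chained index = 100 × 1.008829 × 0.855987 × 1.052140 = 90.8570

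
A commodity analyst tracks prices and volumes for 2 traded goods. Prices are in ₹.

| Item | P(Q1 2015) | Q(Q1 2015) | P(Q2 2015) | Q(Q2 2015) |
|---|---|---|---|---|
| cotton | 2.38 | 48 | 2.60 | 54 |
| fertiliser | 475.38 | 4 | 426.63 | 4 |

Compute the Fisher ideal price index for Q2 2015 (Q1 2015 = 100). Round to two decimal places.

Laspeyres component (base-period weights):
ΣP(Q2 2015)Q(Q1 2015) = 2.60×48 + 426.63×4 = 124.8 + 1706.52 = 1831.32
ΣP(Q1 2015)Q(Q1 2015) = 2.38×48 + 475.38×4 = 114.24 + 1901.52 = 2015.76
L = 1831.32 / 2015.76 × 100 = 90.8501
Paasche component (current-period weights):
ΣP(Q2 2015)Q(Q2 2015) = 2.60×54 + 426.63×4 = 140.4 + 1706.52 = 1846.92
ΣP(Q1 2015)Q(Q2 2015) = 2.38×54 + 475.38×4 = 128.52 + 1901.52 = 2030.04
P = 1846.92 / 2030.04 × 100 = 90.9795
Fisher = √(L × P) = √(90.8501 × 90.9795) = 90.9148

90.91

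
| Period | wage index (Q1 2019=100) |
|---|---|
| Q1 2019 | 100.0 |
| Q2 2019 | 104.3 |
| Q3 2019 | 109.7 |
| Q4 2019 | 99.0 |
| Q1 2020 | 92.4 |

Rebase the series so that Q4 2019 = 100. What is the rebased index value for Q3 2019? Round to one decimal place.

110.8

Rebased(Q3 2019) = 109.7 / 99.0 × 100 = 110.8081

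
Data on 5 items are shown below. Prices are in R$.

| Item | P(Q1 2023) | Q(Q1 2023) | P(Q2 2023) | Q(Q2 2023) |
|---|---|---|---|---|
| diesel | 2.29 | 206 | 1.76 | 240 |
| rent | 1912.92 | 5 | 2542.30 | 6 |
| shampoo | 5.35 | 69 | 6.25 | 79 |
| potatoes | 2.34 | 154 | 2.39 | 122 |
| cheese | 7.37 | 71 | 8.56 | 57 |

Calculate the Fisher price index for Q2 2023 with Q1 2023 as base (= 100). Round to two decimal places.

128.56

Laspeyres component (base-period weights):
ΣP(Q2 2023)Q(Q1 2023) = 1.76×206 + 2542.30×5 + 6.25×69 + 2.39×154 + 8.56×71 = 362.56 + 12711.5 + 431.25 + 368.06 + 607.76 = 14481.13
ΣP(Q1 2023)Q(Q1 2023) = 2.29×206 + 1912.92×5 + 5.35×69 + 2.34×154 + 7.37×71 = 471.74 + 9564.6 + 369.15 + 360.36 + 523.27 = 11289.12
L = 14481.13 / 11289.12 × 100 = 128.2751
Paasche component (current-period weights):
ΣP(Q2 2023)Q(Q2 2023) = 1.76×240 + 2542.30×6 + 6.25×79 + 2.39×122 + 8.56×57 = 422.4 + 15253.8 + 493.75 + 291.58 + 487.92 = 16949.45
ΣP(Q1 2023)Q(Q2 2023) = 2.29×240 + 1912.92×6 + 5.35×79 + 2.34×122 + 7.37×57 = 549.6 + 11477.52 + 422.65 + 285.48 + 420.09 = 13155.34
P = 16949.45 / 13155.34 × 100 = 128.8408
Fisher = √(L × P) = √(128.2751 × 128.8408) = 128.5577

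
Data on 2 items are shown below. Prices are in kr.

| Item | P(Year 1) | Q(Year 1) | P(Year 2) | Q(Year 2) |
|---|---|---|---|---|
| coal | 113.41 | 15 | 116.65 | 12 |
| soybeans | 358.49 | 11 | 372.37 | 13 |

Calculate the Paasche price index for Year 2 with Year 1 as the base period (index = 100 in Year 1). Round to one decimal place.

Paasche price index uses current-period quantities as weights.
ΣP(Year 2)·Q(Year 2) = 116.65×12 + 372.37×13 = 1399.8 + 4840.81 = 6240.61
ΣP(Year 1)·Q(Year 2) = 113.41×12 + 358.49×13 = 1360.92 + 4660.37 = 6021.29
Index = 6240.61 / 6021.29 × 100 = 103.6424

103.6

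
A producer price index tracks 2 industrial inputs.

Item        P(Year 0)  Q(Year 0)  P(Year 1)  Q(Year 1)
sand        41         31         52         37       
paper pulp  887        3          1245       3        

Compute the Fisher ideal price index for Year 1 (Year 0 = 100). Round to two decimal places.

135.72

Laspeyres component (base-period weights):
ΣP(Year 1)Q(Year 0) = 52×31 + 1245×3 = 1612 + 3735 = 5347
ΣP(Year 0)Q(Year 0) = 41×31 + 887×3 = 1271 + 2661 = 3932
L = 5347 / 3932 × 100 = 135.9868
Paasche component (current-period weights):
ΣP(Year 1)Q(Year 1) = 52×37 + 1245×3 = 1924 + 3735 = 5659
ΣP(Year 0)Q(Year 1) = 41×37 + 887×3 = 1517 + 2661 = 4178
P = 5659 / 4178 × 100 = 135.4476
Fisher = √(L × P) = √(135.9868 × 135.4476) = 135.7169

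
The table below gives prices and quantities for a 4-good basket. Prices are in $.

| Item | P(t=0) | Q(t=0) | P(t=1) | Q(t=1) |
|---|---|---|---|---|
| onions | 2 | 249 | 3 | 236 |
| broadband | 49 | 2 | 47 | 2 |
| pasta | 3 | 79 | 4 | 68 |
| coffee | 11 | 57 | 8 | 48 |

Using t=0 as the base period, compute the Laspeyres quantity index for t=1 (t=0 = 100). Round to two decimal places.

Laspeyres quantity index uses base-period prices as weights.
ΣP(t=0)·Q(t=1) = 2×236 + 49×2 + 3×68 + 11×48 = 472 + 98 + 204 + 528 = 1302
ΣP(t=0)·Q(t=0) = 2×249 + 49×2 + 3×79 + 11×57 = 498 + 98 + 237 + 627 = 1460
Index = 1302 / 1460 × 100 = 89.1781

89.18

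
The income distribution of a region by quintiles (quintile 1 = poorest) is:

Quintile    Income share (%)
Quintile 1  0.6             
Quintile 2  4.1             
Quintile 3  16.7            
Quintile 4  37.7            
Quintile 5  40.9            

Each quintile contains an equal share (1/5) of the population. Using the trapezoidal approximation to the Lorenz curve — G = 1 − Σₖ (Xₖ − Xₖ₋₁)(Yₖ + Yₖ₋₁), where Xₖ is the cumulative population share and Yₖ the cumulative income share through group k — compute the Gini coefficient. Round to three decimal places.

Cumulative income shares Yₖ: 0.0060, 0.0470, 0.2140, 0.5910, 1.0000
Σ (Xₖ−Xₖ₋₁)(Yₖ+Yₖ₋₁) = (1/5)(0.0060+0.0000) + (1/5)(0.0470+0.0060) + (1/5)(0.2140+0.0470) + (1/5)(0.5910+0.2140) + (1/5)(1.0000+0.5910)
  = 0.0012 + 0.0106 + 0.0522 + 0.1610 + 0.3182 = 0.5432
G = 1 − 0.5432 = 0.4568

0.457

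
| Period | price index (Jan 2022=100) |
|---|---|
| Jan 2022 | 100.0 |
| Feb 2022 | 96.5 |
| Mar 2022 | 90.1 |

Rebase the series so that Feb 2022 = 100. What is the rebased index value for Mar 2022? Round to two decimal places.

Rebased(Mar 2022) = 90.1 / 96.5 × 100 = 93.3679

93.37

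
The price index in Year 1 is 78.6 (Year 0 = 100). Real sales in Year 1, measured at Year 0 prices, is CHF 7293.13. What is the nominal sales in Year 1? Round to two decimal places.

5732.40

Nominal = Real × (Index/100) = 7293.13 × (78.6/100)
        = 7293.13 × 0.786 = 5732.4002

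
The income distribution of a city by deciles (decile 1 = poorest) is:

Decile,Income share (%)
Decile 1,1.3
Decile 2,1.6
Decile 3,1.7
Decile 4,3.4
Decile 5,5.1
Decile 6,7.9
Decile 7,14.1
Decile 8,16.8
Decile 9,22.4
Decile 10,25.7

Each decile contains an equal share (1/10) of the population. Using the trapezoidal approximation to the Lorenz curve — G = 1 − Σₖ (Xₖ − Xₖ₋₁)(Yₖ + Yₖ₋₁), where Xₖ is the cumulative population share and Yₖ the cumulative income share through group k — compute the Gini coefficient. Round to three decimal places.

Cumulative income shares Yₖ: 0.0130, 0.0290, 0.0460, 0.0800, 0.1310, 0.2100, 0.3510, 0.5190, 0.7430, 1.0000
Σ (Xₖ−Xₖ₋₁)(Yₖ+Yₖ₋₁) = (1/10)(0.0130+0.0000) + (1/10)(0.0290+0.0130) + (1/10)(0.0460+0.0290) + (1/10)(0.0800+0.0460) + (1/10)(0.1310+0.0800) + (1/10)(0.2100+0.1310) + (1/10)(0.3510+0.2100) + (1/10)(0.5190+0.3510) + (1/10)(0.7430+0.5190) + (1/10)(1.0000+0.7430)
  = 0.0013 + 0.0042 + 0.0075 + 0.0126 + 0.0211 + 0.0341 + 0.0561 + 0.0870 + 0.1262 + 0.1743 = 0.5244
G = 1 − 0.5244 = 0.4756

0.476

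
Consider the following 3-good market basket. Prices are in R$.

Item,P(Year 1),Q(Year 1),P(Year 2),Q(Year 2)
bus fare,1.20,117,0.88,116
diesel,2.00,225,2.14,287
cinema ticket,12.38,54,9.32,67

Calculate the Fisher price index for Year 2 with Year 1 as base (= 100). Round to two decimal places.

Laspeyres component (base-period weights):
ΣP(Year 2)Q(Year 1) = 0.88×117 + 2.14×225 + 9.32×54 = 102.96 + 481.5 + 503.28 = 1087.74
ΣP(Year 1)Q(Year 1) = 1.20×117 + 2.00×225 + 12.38×54 = 140.4 + 450 + 668.52 = 1258.92
L = 1087.74 / 1258.92 × 100 = 86.4026
Paasche component (current-period weights):
ΣP(Year 2)Q(Year 2) = 0.88×116 + 2.14×287 + 9.32×67 = 102.08 + 614.18 + 624.44 = 1340.7
ΣP(Year 1)Q(Year 2) = 1.20×116 + 2.00×287 + 12.38×67 = 139.2 + 574 + 829.46 = 1542.66
P = 1340.7 / 1542.66 × 100 = 86.9083
Fisher = √(L × P) = √(86.4026 × 86.9083) = 86.6551

86.66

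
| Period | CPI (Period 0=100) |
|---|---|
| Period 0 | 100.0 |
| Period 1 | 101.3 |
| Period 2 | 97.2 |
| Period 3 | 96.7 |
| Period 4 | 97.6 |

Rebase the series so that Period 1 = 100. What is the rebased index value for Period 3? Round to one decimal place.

Rebased(Period 3) = 96.7 / 101.3 × 100 = 95.4590

95.5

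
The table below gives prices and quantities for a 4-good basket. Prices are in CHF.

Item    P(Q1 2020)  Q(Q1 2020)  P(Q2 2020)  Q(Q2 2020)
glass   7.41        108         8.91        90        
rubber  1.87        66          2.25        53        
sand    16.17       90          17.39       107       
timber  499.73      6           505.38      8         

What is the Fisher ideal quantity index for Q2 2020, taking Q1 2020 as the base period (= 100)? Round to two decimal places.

Laspeyres component (base-period weights):
ΣP(Q1 2020)Q(Q2 2020) = 7.41×90 + 1.87×53 + 16.17×107 + 499.73×8 = 666.9 + 99.11 + 1730.19 + 3997.84 = 6494.04
ΣP(Q1 2020)Q(Q1 2020) = 7.41×108 + 1.87×66 + 16.17×90 + 499.73×6 = 800.28 + 123.42 + 1455.3 + 2998.38 = 5377.38
L = 6494.04 / 5377.38 × 100 = 120.7659
Paasche component (current-period weights):
ΣP(Q2 2020)Q(Q2 2020) = 8.91×90 + 2.25×53 + 17.39×107 + 505.38×8 = 801.9 + 119.25 + 1860.73 + 4043.04 = 6824.92
ΣP(Q2 2020)Q(Q1 2020) = 8.91×108 + 2.25×66 + 17.39×90 + 505.38×6 = 962.28 + 148.5 + 1565.1 + 3032.28 = 5708.16
P = 6824.92 / 5708.16 × 100 = 119.5643
Fisher = √(L × P) = √(120.7659 × 119.5643) = 120.1636

120.16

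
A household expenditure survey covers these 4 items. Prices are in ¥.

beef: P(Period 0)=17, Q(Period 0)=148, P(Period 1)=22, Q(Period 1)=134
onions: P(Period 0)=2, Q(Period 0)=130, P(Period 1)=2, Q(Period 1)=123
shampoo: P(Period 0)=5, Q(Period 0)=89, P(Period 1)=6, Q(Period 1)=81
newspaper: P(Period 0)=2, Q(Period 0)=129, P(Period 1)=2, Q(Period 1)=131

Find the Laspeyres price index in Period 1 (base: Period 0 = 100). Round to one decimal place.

Laspeyres price index uses base-period quantities as weights.
ΣP(Period 1)·Q(Period 0) = 22×148 + 2×130 + 6×89 + 2×129 = 3256 + 260 + 534 + 258 = 4308
ΣP(Period 0)·Q(Period 0) = 17×148 + 2×130 + 5×89 + 2×129 = 2516 + 260 + 445 + 258 = 3479
Index = 4308 / 3479 × 100 = 123.8287

123.8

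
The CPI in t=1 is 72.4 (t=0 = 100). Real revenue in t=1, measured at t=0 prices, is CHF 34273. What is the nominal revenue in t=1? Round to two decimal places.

Nominal = Real × (Index/100) = 34273 × (72.4/100)
        = 34273 × 0.724 = 24813.6520

24813.65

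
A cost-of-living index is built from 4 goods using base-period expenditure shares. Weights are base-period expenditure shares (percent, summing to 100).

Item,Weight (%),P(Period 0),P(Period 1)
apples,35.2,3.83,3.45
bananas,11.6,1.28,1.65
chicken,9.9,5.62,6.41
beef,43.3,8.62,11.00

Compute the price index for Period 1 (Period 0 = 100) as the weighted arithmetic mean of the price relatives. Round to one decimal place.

113.2

apples: 35.2 × (3.45/3.83) = 35.2 × 0.900783 = 31.7076
bananas: 11.6 × (1.65/1.28) = 11.6 × 1.289062 = 14.9531
chicken: 9.9 × (6.41/5.62) = 9.9 × 1.140569 = 11.2916
beef: 43.3 × (11.00/8.62) = 43.3 × 1.276102 = 55.2552
Index = Σ wᵢ·(p₁ᵢ/p₀ᵢ) = 31.7076 + 14.9531 + 11.2916 + 55.2552 = 113.2076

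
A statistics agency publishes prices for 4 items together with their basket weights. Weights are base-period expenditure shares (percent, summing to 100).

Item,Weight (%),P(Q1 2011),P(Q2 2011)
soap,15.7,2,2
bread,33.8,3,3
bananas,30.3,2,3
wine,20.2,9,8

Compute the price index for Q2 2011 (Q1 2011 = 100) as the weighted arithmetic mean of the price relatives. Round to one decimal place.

soap: 15.7 × (2/2) = 15.7 × 1.000000 = 15.7000
bread: 33.8 × (3/3) = 33.8 × 1.000000 = 33.8000
bananas: 30.3 × (3/2) = 30.3 × 1.500000 = 45.4500
wine: 20.2 × (8/9) = 20.2 × 0.888889 = 17.9556
Index = Σ wᵢ·(p₁ᵢ/p₀ᵢ) = 15.7000 + 33.8000 + 45.4500 + 17.9556 = 112.9056

112.9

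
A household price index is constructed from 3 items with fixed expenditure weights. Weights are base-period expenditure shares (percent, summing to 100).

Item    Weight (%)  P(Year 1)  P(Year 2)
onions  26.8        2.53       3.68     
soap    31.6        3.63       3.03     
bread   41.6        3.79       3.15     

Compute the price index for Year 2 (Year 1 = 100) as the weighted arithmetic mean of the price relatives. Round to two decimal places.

99.93

onions: 26.8 × (3.68/2.53) = 26.8 × 1.454545 = 38.9818
soap: 31.6 × (3.03/3.63) = 31.6 × 0.834711 = 26.3769
bread: 41.6 × (3.15/3.79) = 41.6 × 0.831135 = 34.5752
Index = Σ wᵢ·(p₁ᵢ/p₀ᵢ) = 38.9818 + 26.3769 + 34.5752 = 99.9339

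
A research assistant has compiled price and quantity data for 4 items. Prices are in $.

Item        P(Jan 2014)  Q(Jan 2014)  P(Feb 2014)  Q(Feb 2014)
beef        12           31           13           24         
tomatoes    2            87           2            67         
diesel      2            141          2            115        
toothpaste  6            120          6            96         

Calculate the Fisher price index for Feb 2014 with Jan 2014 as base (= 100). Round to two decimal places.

Laspeyres component (base-period weights):
ΣP(Feb 2014)Q(Jan 2014) = 13×31 + 2×87 + 2×141 + 6×120 = 403 + 174 + 282 + 720 = 1579
ΣP(Jan 2014)Q(Jan 2014) = 12×31 + 2×87 + 2×141 + 6×120 = 372 + 174 + 282 + 720 = 1548
L = 1579 / 1548 × 100 = 102.0026
Paasche component (current-period weights):
ΣP(Feb 2014)Q(Feb 2014) = 13×24 + 2×67 + 2×115 + 6×96 = 312 + 134 + 230 + 576 = 1252
ΣP(Jan 2014)Q(Feb 2014) = 12×24 + 2×67 + 2×115 + 6×96 = 288 + 134 + 230 + 576 = 1228
P = 1252 / 1228 × 100 = 101.9544
Fisher = √(L × P) = √(102.0026 × 101.9544) = 101.9785

101.98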